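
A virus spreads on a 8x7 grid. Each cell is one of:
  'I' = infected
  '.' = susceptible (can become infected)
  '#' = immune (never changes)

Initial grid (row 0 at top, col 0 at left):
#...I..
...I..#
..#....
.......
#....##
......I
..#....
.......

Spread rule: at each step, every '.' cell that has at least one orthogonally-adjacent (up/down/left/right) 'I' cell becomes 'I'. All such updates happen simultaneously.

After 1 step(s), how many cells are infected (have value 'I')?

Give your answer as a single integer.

Answer: 10

Derivation:
Step 0 (initial): 3 infected
Step 1: +7 new -> 10 infected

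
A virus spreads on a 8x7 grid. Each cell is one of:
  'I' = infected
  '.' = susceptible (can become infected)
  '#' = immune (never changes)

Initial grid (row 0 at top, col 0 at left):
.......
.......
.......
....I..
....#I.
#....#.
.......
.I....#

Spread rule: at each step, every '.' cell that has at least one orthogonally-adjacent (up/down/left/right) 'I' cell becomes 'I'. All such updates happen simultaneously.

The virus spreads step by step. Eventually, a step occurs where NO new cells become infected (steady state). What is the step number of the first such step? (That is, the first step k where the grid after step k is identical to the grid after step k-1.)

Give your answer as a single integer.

Step 0 (initial): 3 infected
Step 1: +7 new -> 10 infected
Step 2: +11 new -> 21 infected
Step 3: +13 new -> 34 infected
Step 4: +11 new -> 45 infected
Step 5: +4 new -> 49 infected
Step 6: +2 new -> 51 infected
Step 7: +1 new -> 52 infected
Step 8: +0 new -> 52 infected

Answer: 8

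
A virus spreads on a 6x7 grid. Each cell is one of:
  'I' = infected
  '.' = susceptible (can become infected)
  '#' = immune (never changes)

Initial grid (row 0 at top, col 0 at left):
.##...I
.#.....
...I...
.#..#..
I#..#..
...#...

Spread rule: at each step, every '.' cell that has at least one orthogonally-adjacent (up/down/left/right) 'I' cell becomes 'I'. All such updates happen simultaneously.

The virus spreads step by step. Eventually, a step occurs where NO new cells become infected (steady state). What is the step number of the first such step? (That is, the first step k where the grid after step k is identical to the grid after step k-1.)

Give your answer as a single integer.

Step 0 (initial): 3 infected
Step 1: +8 new -> 11 infected
Step 2: +12 new -> 23 infected
Step 3: +5 new -> 28 infected
Step 4: +3 new -> 31 infected
Step 5: +2 new -> 33 infected
Step 6: +1 new -> 34 infected
Step 7: +0 new -> 34 infected

Answer: 7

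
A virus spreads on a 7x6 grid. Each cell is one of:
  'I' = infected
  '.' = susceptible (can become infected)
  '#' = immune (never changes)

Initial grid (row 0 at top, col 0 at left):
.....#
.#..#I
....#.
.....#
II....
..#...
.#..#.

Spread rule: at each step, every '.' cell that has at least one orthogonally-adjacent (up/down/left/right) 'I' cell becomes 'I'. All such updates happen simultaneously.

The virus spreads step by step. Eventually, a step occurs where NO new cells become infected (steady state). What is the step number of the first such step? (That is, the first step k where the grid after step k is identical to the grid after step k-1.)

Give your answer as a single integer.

Step 0 (initial): 3 infected
Step 1: +6 new -> 9 infected
Step 2: +5 new -> 14 infected
Step 3: +5 new -> 19 infected
Step 4: +7 new -> 26 infected
Step 5: +5 new -> 31 infected
Step 6: +2 new -> 33 infected
Step 7: +1 new -> 34 infected
Step 8: +0 new -> 34 infected

Answer: 8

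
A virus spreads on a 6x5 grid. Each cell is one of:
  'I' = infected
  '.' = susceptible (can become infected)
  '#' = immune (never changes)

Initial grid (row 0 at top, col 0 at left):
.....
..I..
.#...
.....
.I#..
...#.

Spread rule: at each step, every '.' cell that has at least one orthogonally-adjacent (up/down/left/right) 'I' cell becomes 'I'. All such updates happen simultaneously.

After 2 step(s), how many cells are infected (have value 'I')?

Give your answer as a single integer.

Answer: 18

Derivation:
Step 0 (initial): 2 infected
Step 1: +7 new -> 9 infected
Step 2: +9 new -> 18 infected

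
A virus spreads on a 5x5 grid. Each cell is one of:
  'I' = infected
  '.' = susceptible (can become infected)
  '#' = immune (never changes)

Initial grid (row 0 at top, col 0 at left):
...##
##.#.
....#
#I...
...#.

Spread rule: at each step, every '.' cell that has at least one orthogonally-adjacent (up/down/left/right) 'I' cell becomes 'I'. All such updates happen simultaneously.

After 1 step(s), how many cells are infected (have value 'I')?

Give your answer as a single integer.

Answer: 4

Derivation:
Step 0 (initial): 1 infected
Step 1: +3 new -> 4 infected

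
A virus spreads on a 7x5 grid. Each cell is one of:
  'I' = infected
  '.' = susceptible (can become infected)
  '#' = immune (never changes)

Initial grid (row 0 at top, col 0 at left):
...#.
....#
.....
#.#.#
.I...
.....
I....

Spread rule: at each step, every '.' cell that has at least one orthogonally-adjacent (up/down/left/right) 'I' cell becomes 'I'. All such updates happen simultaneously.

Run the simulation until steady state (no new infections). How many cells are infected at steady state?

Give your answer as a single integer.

Step 0 (initial): 2 infected
Step 1: +6 new -> 8 infected
Step 2: +4 new -> 12 infected
Step 3: +7 new -> 19 infected
Step 4: +6 new -> 25 infected
Step 5: +4 new -> 29 infected
Step 6: +0 new -> 29 infected

Answer: 29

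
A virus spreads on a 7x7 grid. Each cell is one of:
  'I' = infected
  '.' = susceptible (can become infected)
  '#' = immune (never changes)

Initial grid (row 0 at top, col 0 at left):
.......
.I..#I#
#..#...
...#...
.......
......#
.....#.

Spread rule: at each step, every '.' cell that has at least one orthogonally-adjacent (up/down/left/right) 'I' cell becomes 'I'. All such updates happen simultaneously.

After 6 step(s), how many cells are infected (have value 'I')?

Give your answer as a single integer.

Step 0 (initial): 2 infected
Step 1: +6 new -> 8 infected
Step 2: +10 new -> 18 infected
Step 3: +7 new -> 25 infected
Step 4: +6 new -> 31 infected
Step 5: +5 new -> 36 infected
Step 6: +4 new -> 40 infected

Answer: 40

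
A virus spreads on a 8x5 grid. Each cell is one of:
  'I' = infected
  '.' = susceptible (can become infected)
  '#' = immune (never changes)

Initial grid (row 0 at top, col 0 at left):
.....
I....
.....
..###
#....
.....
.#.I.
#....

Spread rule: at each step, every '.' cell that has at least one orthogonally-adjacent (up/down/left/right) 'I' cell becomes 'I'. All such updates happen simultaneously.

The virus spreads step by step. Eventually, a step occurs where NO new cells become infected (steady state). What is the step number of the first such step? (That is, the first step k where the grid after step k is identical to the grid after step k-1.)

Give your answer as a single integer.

Answer: 6

Derivation:
Step 0 (initial): 2 infected
Step 1: +7 new -> 9 infected
Step 2: +9 new -> 18 infected
Step 3: +8 new -> 26 infected
Step 4: +5 new -> 31 infected
Step 5: +3 new -> 34 infected
Step 6: +0 new -> 34 infected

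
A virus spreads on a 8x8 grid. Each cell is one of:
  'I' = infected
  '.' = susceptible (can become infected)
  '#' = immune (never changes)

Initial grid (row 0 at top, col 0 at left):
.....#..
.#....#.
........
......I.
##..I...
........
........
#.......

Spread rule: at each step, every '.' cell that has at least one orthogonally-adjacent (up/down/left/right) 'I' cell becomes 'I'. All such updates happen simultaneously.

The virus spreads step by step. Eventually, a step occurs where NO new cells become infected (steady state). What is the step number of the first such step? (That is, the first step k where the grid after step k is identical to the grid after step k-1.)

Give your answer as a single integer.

Answer: 9

Derivation:
Step 0 (initial): 2 infected
Step 1: +8 new -> 10 infected
Step 2: +10 new -> 20 infected
Step 3: +11 new -> 31 infected
Step 4: +11 new -> 42 infected
Step 5: +9 new -> 51 infected
Step 6: +4 new -> 55 infected
Step 7: +2 new -> 57 infected
Step 8: +1 new -> 58 infected
Step 9: +0 new -> 58 infected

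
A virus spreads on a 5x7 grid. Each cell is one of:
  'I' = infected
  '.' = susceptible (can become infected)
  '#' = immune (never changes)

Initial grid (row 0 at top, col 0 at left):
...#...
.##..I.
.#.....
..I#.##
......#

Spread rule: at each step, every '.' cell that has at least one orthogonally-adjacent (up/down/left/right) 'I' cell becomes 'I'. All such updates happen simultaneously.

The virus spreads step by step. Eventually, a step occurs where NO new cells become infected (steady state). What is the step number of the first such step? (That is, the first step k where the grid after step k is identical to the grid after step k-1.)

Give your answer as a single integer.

Step 0 (initial): 2 infected
Step 1: +7 new -> 9 infected
Step 2: +9 new -> 18 infected
Step 3: +4 new -> 22 infected
Step 4: +2 new -> 24 infected
Step 5: +1 new -> 25 infected
Step 6: +1 new -> 26 infected
Step 7: +1 new -> 27 infected
Step 8: +0 new -> 27 infected

Answer: 8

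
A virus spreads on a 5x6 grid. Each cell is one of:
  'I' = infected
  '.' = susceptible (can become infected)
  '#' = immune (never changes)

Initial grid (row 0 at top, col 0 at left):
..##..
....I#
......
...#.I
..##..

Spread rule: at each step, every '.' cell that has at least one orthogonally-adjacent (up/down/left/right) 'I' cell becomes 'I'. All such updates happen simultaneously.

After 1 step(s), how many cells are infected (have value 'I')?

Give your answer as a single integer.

Answer: 8

Derivation:
Step 0 (initial): 2 infected
Step 1: +6 new -> 8 infected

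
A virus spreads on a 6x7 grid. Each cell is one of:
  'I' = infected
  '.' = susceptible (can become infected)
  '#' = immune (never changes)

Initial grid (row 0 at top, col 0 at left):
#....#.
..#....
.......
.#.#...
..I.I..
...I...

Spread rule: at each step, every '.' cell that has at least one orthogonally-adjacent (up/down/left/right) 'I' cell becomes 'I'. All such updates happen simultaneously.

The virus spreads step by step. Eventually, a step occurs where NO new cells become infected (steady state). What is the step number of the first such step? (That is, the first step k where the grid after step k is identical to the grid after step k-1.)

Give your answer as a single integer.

Step 0 (initial): 3 infected
Step 1: +7 new -> 10 infected
Step 2: +7 new -> 17 infected
Step 3: +8 new -> 25 infected
Step 4: +6 new -> 31 infected
Step 5: +4 new -> 35 infected
Step 6: +2 new -> 37 infected
Step 7: +0 new -> 37 infected

Answer: 7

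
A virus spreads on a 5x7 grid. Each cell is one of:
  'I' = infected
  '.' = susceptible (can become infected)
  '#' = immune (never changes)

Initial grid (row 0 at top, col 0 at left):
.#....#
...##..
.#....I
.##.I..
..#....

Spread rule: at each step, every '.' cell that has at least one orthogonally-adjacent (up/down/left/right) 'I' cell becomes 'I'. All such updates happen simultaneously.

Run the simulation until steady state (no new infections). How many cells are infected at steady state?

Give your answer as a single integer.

Answer: 27

Derivation:
Step 0 (initial): 2 infected
Step 1: +7 new -> 9 infected
Step 2: +5 new -> 14 infected
Step 3: +2 new -> 16 infected
Step 4: +2 new -> 18 infected
Step 5: +3 new -> 21 infected
Step 6: +1 new -> 22 infected
Step 7: +2 new -> 24 infected
Step 8: +1 new -> 25 infected
Step 9: +1 new -> 26 infected
Step 10: +1 new -> 27 infected
Step 11: +0 new -> 27 infected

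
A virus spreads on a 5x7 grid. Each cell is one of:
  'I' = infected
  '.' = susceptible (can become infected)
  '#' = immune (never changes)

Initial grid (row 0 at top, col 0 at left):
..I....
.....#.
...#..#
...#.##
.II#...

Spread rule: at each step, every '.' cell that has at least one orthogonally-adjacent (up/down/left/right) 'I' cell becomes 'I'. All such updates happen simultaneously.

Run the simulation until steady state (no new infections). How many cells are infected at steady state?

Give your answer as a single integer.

Step 0 (initial): 3 infected
Step 1: +6 new -> 9 infected
Step 2: +7 new -> 16 infected
Step 3: +4 new -> 20 infected
Step 4: +2 new -> 22 infected
Step 5: +3 new -> 25 infected
Step 6: +1 new -> 26 infected
Step 7: +1 new -> 27 infected
Step 8: +1 new -> 28 infected
Step 9: +0 new -> 28 infected

Answer: 28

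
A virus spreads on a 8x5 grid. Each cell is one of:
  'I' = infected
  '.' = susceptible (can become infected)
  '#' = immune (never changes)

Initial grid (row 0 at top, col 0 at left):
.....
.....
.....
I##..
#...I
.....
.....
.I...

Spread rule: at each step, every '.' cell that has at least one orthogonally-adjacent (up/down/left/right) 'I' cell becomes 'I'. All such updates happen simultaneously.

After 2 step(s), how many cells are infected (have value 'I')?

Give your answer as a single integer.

Step 0 (initial): 3 infected
Step 1: +7 new -> 10 infected
Step 2: +11 new -> 21 infected

Answer: 21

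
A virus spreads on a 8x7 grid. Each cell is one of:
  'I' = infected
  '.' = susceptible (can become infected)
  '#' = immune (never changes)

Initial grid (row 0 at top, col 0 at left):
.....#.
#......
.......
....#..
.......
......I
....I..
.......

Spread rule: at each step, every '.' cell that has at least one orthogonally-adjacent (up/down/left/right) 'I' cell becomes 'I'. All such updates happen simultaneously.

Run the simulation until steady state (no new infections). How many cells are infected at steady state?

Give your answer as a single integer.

Step 0 (initial): 2 infected
Step 1: +7 new -> 9 infected
Step 2: +8 new -> 17 infected
Step 3: +6 new -> 23 infected
Step 4: +7 new -> 30 infected
Step 5: +8 new -> 38 infected
Step 6: +5 new -> 43 infected
Step 7: +5 new -> 48 infected
Step 8: +3 new -> 51 infected
Step 9: +1 new -> 52 infected
Step 10: +1 new -> 53 infected
Step 11: +0 new -> 53 infected

Answer: 53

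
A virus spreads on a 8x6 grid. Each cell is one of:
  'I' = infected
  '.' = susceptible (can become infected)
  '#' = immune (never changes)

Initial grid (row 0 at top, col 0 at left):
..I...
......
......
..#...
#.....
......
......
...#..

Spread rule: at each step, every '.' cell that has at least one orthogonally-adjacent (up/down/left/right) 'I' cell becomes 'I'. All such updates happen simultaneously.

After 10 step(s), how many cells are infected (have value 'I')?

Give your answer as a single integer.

Answer: 45

Derivation:
Step 0 (initial): 1 infected
Step 1: +3 new -> 4 infected
Step 2: +5 new -> 9 infected
Step 3: +5 new -> 14 infected
Step 4: +5 new -> 19 infected
Step 5: +5 new -> 24 infected
Step 6: +5 new -> 29 infected
Step 7: +6 new -> 35 infected
Step 8: +5 new -> 40 infected
Step 9: +4 new -> 44 infected
Step 10: +1 new -> 45 infected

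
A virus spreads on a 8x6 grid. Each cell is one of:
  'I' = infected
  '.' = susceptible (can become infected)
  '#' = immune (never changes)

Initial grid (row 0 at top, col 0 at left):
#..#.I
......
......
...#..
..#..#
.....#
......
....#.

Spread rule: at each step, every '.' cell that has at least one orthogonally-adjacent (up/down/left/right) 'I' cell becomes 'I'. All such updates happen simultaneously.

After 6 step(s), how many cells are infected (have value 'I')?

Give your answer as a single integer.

Step 0 (initial): 1 infected
Step 1: +2 new -> 3 infected
Step 2: +2 new -> 5 infected
Step 3: +3 new -> 8 infected
Step 4: +3 new -> 11 infected
Step 5: +4 new -> 15 infected
Step 6: +6 new -> 21 infected

Answer: 21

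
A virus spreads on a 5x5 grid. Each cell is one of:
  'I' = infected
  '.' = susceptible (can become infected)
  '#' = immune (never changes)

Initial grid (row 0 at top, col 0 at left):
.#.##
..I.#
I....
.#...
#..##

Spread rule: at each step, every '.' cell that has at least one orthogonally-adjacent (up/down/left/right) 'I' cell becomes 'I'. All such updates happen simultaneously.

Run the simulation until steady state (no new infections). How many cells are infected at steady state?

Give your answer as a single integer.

Answer: 17

Derivation:
Step 0 (initial): 2 infected
Step 1: +7 new -> 9 infected
Step 2: +3 new -> 12 infected
Step 3: +3 new -> 15 infected
Step 4: +2 new -> 17 infected
Step 5: +0 new -> 17 infected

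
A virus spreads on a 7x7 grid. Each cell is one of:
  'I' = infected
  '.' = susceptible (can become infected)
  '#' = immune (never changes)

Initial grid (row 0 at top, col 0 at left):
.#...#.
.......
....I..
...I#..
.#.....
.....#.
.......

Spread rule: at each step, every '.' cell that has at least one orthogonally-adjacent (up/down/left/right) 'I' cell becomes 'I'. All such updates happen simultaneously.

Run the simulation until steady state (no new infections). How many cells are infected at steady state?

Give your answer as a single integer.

Step 0 (initial): 2 infected
Step 1: +5 new -> 7 infected
Step 2: +10 new -> 17 infected
Step 3: +10 new -> 27 infected
Step 4: +9 new -> 36 infected
Step 5: +5 new -> 41 infected
Step 6: +3 new -> 44 infected
Step 7: +0 new -> 44 infected

Answer: 44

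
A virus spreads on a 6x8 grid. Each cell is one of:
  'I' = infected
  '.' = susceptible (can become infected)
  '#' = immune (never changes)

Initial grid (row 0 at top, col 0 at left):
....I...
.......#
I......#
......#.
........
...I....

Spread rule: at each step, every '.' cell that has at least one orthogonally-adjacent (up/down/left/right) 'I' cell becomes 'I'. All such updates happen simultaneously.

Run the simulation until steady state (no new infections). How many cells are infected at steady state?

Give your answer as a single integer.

Step 0 (initial): 3 infected
Step 1: +9 new -> 12 infected
Step 2: +15 new -> 27 infected
Step 3: +12 new -> 39 infected
Step 4: +4 new -> 43 infected
Step 5: +1 new -> 44 infected
Step 6: +1 new -> 45 infected
Step 7: +0 new -> 45 infected

Answer: 45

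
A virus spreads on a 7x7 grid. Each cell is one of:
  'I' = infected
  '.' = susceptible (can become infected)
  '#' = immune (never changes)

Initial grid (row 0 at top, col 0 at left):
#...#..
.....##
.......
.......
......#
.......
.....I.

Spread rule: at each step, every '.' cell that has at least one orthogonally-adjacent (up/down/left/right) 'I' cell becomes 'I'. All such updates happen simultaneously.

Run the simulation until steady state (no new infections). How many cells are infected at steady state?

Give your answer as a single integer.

Answer: 42

Derivation:
Step 0 (initial): 1 infected
Step 1: +3 new -> 4 infected
Step 2: +4 new -> 8 infected
Step 3: +4 new -> 12 infected
Step 4: +6 new -> 18 infected
Step 5: +6 new -> 24 infected
Step 6: +5 new -> 29 infected
Step 7: +4 new -> 33 infected
Step 8: +4 new -> 37 infected
Step 9: +3 new -> 40 infected
Step 10: +2 new -> 42 infected
Step 11: +0 new -> 42 infected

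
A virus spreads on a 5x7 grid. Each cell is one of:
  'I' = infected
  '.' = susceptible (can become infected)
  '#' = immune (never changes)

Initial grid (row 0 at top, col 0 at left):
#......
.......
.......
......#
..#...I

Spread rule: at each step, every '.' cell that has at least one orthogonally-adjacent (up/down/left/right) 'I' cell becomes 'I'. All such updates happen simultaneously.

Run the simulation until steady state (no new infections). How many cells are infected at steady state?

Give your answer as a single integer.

Step 0 (initial): 1 infected
Step 1: +1 new -> 2 infected
Step 2: +2 new -> 4 infected
Step 3: +3 new -> 7 infected
Step 4: +4 new -> 11 infected
Step 5: +5 new -> 16 infected
Step 6: +5 new -> 21 infected
Step 7: +5 new -> 26 infected
Step 8: +4 new -> 30 infected
Step 9: +2 new -> 32 infected
Step 10: +0 new -> 32 infected

Answer: 32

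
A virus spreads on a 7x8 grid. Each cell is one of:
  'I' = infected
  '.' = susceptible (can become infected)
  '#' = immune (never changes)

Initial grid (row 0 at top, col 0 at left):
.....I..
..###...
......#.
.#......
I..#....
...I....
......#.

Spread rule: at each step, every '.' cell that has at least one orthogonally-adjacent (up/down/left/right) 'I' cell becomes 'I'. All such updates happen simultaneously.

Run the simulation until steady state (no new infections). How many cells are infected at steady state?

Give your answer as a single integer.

Answer: 49

Derivation:
Step 0 (initial): 3 infected
Step 1: +9 new -> 12 infected
Step 2: +12 new -> 24 infected
Step 3: +12 new -> 36 infected
Step 4: +10 new -> 46 infected
Step 5: +3 new -> 49 infected
Step 6: +0 new -> 49 infected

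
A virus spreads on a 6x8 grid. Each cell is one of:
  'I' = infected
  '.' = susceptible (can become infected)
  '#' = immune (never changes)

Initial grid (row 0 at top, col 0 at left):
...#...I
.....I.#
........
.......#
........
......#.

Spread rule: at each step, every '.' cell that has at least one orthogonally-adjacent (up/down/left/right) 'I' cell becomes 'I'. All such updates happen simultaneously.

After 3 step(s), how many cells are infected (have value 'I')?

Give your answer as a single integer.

Answer: 18

Derivation:
Step 0 (initial): 2 infected
Step 1: +5 new -> 7 infected
Step 2: +5 new -> 12 infected
Step 3: +6 new -> 18 infected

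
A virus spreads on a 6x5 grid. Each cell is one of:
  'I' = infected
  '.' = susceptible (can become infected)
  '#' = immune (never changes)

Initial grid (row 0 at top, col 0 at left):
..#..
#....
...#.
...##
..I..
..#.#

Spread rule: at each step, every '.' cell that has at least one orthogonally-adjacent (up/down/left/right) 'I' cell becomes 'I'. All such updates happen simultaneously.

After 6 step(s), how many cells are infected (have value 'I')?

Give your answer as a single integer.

Answer: 23

Derivation:
Step 0 (initial): 1 infected
Step 1: +3 new -> 4 infected
Step 2: +6 new -> 10 infected
Step 3: +4 new -> 14 infected
Step 4: +3 new -> 17 infected
Step 5: +3 new -> 20 infected
Step 6: +3 new -> 23 infected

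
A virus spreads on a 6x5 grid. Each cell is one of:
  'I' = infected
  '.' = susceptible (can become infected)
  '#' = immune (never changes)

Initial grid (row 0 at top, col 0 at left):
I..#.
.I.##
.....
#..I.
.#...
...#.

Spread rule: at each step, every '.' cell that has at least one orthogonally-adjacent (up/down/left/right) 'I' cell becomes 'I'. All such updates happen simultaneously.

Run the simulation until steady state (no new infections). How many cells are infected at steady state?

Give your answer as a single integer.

Step 0 (initial): 3 infected
Step 1: +8 new -> 11 infected
Step 2: +7 new -> 18 infected
Step 3: +2 new -> 20 infected
Step 4: +1 new -> 21 infected
Step 5: +1 new -> 22 infected
Step 6: +1 new -> 23 infected
Step 7: +0 new -> 23 infected

Answer: 23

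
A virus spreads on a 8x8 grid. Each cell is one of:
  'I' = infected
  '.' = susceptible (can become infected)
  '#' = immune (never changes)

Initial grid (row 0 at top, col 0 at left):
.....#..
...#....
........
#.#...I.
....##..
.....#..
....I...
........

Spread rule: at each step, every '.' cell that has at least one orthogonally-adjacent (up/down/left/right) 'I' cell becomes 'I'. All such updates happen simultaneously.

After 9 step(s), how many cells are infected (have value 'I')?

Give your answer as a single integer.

Answer: 57

Derivation:
Step 0 (initial): 2 infected
Step 1: +8 new -> 10 infected
Step 2: +11 new -> 21 infected
Step 3: +12 new -> 33 infected
Step 4: +8 new -> 41 infected
Step 5: +5 new -> 46 infected
Step 6: +5 new -> 51 infected
Step 7: +3 new -> 54 infected
Step 8: +2 new -> 56 infected
Step 9: +1 new -> 57 infected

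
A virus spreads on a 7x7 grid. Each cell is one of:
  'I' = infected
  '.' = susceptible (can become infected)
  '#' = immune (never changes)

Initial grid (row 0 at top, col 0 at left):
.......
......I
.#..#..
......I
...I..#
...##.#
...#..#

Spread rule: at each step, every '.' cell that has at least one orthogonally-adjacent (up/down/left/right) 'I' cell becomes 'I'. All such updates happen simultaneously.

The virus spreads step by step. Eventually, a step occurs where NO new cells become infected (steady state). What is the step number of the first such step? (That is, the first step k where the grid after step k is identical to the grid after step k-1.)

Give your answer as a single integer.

Answer: 8

Derivation:
Step 0 (initial): 3 infected
Step 1: +7 new -> 10 infected
Step 2: +9 new -> 19 infected
Step 3: +8 new -> 27 infected
Step 4: +6 new -> 33 infected
Step 5: +5 new -> 38 infected
Step 6: +2 new -> 40 infected
Step 7: +1 new -> 41 infected
Step 8: +0 new -> 41 infected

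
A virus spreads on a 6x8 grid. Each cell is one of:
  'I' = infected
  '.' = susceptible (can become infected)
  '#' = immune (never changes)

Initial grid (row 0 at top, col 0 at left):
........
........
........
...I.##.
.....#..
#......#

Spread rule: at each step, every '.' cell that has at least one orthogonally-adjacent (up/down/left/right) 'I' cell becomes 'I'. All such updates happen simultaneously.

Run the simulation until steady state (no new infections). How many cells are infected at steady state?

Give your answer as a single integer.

Step 0 (initial): 1 infected
Step 1: +4 new -> 5 infected
Step 2: +7 new -> 12 infected
Step 3: +9 new -> 21 infected
Step 4: +9 new -> 30 infected
Step 5: +6 new -> 36 infected
Step 6: +5 new -> 41 infected
Step 7: +2 new -> 43 infected
Step 8: +0 new -> 43 infected

Answer: 43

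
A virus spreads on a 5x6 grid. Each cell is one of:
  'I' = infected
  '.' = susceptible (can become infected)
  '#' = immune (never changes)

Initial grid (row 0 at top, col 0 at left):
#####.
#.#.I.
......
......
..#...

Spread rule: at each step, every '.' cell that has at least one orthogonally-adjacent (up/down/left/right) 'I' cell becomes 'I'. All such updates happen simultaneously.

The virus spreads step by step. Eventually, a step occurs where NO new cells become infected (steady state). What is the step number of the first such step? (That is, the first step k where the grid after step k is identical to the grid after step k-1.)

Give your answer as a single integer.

Answer: 8

Derivation:
Step 0 (initial): 1 infected
Step 1: +3 new -> 4 infected
Step 2: +4 new -> 8 infected
Step 3: +4 new -> 12 infected
Step 4: +4 new -> 16 infected
Step 5: +3 new -> 19 infected
Step 6: +2 new -> 21 infected
Step 7: +1 new -> 22 infected
Step 8: +0 new -> 22 infected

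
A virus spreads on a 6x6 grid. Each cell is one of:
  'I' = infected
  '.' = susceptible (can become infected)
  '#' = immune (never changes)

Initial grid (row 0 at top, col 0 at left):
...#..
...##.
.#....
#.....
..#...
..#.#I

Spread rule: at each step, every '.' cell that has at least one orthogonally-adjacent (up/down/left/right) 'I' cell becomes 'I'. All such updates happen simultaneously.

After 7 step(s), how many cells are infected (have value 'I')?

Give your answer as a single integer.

Answer: 19

Derivation:
Step 0 (initial): 1 infected
Step 1: +1 new -> 2 infected
Step 2: +2 new -> 4 infected
Step 3: +3 new -> 7 infected
Step 4: +4 new -> 11 infected
Step 5: +3 new -> 14 infected
Step 6: +3 new -> 17 infected
Step 7: +2 new -> 19 infected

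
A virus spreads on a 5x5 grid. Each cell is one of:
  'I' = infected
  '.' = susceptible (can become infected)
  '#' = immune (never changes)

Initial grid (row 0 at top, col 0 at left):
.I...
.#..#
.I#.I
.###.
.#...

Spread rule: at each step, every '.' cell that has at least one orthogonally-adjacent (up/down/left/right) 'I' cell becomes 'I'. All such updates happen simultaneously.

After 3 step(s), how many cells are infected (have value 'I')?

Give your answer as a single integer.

Step 0 (initial): 3 infected
Step 1: +5 new -> 8 infected
Step 2: +6 new -> 14 infected
Step 3: +3 new -> 17 infected

Answer: 17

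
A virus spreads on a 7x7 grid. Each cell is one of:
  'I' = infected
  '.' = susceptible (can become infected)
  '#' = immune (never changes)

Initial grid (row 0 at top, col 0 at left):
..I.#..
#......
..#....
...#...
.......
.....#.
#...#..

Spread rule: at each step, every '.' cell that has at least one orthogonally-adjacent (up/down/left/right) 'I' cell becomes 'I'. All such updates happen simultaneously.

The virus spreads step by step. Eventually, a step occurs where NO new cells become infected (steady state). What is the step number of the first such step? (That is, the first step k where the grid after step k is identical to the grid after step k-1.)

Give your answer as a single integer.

Answer: 12

Derivation:
Step 0 (initial): 1 infected
Step 1: +3 new -> 4 infected
Step 2: +3 new -> 7 infected
Step 3: +3 new -> 10 infected
Step 4: +4 new -> 14 infected
Step 5: +7 new -> 21 infected
Step 6: +7 new -> 28 infected
Step 7: +7 new -> 35 infected
Step 8: +3 new -> 38 infected
Step 9: +2 new -> 40 infected
Step 10: +1 new -> 41 infected
Step 11: +1 new -> 42 infected
Step 12: +0 new -> 42 infected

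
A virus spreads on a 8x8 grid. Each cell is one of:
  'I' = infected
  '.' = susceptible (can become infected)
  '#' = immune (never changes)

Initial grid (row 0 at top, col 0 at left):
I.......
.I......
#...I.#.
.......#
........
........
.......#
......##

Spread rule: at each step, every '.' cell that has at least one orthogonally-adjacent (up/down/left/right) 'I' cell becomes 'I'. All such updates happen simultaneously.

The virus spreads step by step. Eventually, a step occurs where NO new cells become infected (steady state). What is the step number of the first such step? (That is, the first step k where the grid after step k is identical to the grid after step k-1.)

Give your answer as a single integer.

Step 0 (initial): 3 infected
Step 1: +8 new -> 11 infected
Step 2: +9 new -> 20 infected
Step 3: +10 new -> 30 infected
Step 4: +9 new -> 39 infected
Step 5: +10 new -> 49 infected
Step 6: +7 new -> 56 infected
Step 7: +2 new -> 58 infected
Step 8: +0 new -> 58 infected

Answer: 8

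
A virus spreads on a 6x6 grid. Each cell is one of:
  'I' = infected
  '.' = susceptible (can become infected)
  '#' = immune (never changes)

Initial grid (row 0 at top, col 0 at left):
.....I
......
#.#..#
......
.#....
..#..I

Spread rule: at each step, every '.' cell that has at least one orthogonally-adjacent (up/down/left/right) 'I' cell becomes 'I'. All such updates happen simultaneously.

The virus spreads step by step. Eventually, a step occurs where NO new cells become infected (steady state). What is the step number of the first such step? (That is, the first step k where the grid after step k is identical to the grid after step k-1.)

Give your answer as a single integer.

Answer: 11

Derivation:
Step 0 (initial): 2 infected
Step 1: +4 new -> 6 infected
Step 2: +5 new -> 11 infected
Step 3: +5 new -> 16 infected
Step 4: +5 new -> 21 infected
Step 5: +3 new -> 24 infected
Step 6: +3 new -> 27 infected
Step 7: +1 new -> 28 infected
Step 8: +1 new -> 29 infected
Step 9: +1 new -> 30 infected
Step 10: +1 new -> 31 infected
Step 11: +0 new -> 31 infected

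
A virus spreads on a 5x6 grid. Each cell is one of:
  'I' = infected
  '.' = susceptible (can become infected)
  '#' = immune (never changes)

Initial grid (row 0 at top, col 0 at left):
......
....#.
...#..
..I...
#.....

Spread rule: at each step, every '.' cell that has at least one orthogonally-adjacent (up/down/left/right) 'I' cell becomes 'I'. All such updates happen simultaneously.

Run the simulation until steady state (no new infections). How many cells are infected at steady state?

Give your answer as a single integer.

Step 0 (initial): 1 infected
Step 1: +4 new -> 5 infected
Step 2: +6 new -> 11 infected
Step 3: +7 new -> 18 infected
Step 4: +5 new -> 23 infected
Step 5: +3 new -> 26 infected
Step 6: +1 new -> 27 infected
Step 7: +0 new -> 27 infected

Answer: 27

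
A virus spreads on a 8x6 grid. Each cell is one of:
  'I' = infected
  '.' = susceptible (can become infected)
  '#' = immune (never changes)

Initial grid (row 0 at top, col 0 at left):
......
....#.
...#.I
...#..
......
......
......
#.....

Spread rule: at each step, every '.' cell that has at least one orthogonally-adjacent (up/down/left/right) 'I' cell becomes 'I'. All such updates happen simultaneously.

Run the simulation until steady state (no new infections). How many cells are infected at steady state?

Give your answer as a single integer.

Step 0 (initial): 1 infected
Step 1: +3 new -> 4 infected
Step 2: +3 new -> 7 infected
Step 3: +3 new -> 10 infected
Step 4: +4 new -> 14 infected
Step 5: +6 new -> 20 infected
Step 6: +7 new -> 27 infected
Step 7: +8 new -> 35 infected
Step 8: +6 new -> 41 infected
Step 9: +3 new -> 44 infected
Step 10: +0 new -> 44 infected

Answer: 44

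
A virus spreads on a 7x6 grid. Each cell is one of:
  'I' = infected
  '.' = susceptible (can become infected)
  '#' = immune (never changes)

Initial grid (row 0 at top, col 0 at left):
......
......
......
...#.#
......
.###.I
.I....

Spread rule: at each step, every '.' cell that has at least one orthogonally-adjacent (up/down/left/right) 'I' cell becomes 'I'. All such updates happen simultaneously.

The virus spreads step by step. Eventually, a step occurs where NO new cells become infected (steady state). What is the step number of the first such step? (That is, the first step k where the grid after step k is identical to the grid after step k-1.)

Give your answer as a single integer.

Answer: 9

Derivation:
Step 0 (initial): 2 infected
Step 1: +5 new -> 7 infected
Step 2: +4 new -> 11 infected
Step 3: +3 new -> 14 infected
Step 4: +4 new -> 18 infected
Step 5: +6 new -> 24 infected
Step 6: +6 new -> 30 infected
Step 7: +5 new -> 35 infected
Step 8: +2 new -> 37 infected
Step 9: +0 new -> 37 infected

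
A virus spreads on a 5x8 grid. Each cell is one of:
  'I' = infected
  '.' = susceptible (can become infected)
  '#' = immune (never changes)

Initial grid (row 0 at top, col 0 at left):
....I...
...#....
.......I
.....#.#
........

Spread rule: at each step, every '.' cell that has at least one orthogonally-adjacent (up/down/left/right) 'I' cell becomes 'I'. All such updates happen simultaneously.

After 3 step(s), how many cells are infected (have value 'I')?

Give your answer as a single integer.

Answer: 20

Derivation:
Step 0 (initial): 2 infected
Step 1: +5 new -> 7 infected
Step 2: +8 new -> 15 infected
Step 3: +5 new -> 20 infected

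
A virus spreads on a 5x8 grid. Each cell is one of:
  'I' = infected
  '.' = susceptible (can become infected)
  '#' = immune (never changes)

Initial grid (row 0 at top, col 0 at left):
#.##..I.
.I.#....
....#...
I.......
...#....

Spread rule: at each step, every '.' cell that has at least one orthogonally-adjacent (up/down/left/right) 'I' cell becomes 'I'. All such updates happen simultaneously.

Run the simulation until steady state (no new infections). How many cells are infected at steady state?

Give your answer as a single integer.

Answer: 34

Derivation:
Step 0 (initial): 3 infected
Step 1: +10 new -> 13 infected
Step 2: +7 new -> 20 infected
Step 3: +7 new -> 27 infected
Step 4: +4 new -> 31 infected
Step 5: +3 new -> 34 infected
Step 6: +0 new -> 34 infected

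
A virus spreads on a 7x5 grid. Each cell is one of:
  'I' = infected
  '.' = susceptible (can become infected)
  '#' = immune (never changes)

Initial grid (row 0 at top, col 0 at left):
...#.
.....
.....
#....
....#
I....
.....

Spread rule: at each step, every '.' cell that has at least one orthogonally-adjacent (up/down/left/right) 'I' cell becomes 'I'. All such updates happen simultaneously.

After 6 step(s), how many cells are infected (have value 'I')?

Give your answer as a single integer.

Step 0 (initial): 1 infected
Step 1: +3 new -> 4 infected
Step 2: +3 new -> 7 infected
Step 3: +4 new -> 11 infected
Step 4: +5 new -> 16 infected
Step 5: +5 new -> 21 infected
Step 6: +5 new -> 26 infected

Answer: 26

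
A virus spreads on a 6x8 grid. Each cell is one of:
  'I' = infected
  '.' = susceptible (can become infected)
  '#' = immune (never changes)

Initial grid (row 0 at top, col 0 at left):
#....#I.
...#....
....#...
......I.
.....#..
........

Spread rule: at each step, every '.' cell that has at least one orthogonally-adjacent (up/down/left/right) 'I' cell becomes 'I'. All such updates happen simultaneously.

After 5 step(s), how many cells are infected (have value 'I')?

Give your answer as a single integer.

Answer: 30

Derivation:
Step 0 (initial): 2 infected
Step 1: +6 new -> 8 infected
Step 2: +7 new -> 15 infected
Step 3: +5 new -> 20 infected
Step 4: +5 new -> 25 infected
Step 5: +5 new -> 30 infected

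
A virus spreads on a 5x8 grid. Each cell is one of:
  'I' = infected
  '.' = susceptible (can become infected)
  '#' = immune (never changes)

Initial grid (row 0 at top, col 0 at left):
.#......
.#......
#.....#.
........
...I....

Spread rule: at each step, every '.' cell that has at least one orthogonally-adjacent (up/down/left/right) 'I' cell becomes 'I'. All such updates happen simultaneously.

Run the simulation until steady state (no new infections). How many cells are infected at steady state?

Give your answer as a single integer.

Step 0 (initial): 1 infected
Step 1: +3 new -> 4 infected
Step 2: +5 new -> 9 infected
Step 3: +7 new -> 16 infected
Step 4: +8 new -> 24 infected
Step 5: +4 new -> 28 infected
Step 6: +3 new -> 31 infected
Step 7: +2 new -> 33 infected
Step 8: +1 new -> 34 infected
Step 9: +0 new -> 34 infected

Answer: 34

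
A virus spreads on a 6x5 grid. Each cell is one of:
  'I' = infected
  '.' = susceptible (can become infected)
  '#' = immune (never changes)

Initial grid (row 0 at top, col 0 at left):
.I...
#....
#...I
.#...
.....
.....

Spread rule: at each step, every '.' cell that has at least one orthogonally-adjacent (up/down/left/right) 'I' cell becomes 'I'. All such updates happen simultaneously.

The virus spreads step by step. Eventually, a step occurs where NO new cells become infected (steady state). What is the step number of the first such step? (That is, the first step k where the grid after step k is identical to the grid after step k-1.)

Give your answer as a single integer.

Step 0 (initial): 2 infected
Step 1: +6 new -> 8 infected
Step 2: +8 new -> 16 infected
Step 3: +3 new -> 19 infected
Step 4: +2 new -> 21 infected
Step 5: +2 new -> 23 infected
Step 6: +2 new -> 25 infected
Step 7: +2 new -> 27 infected
Step 8: +0 new -> 27 infected

Answer: 8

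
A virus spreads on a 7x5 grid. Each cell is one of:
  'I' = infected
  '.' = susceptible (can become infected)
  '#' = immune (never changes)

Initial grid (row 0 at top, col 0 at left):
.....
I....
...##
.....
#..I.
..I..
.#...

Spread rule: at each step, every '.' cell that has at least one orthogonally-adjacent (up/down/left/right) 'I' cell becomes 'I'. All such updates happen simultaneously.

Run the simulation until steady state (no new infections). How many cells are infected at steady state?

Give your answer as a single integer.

Answer: 31

Derivation:
Step 0 (initial): 3 infected
Step 1: +9 new -> 12 infected
Step 2: +10 new -> 22 infected
Step 3: +6 new -> 28 infected
Step 4: +2 new -> 30 infected
Step 5: +1 new -> 31 infected
Step 6: +0 new -> 31 infected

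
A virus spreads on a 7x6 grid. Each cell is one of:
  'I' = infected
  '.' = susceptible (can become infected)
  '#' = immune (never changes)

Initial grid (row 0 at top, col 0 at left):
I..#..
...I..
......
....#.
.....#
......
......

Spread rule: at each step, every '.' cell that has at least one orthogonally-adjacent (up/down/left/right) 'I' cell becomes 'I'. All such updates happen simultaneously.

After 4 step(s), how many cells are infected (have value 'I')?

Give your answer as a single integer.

Step 0 (initial): 2 infected
Step 1: +5 new -> 7 infected
Step 2: +8 new -> 15 infected
Step 3: +6 new -> 21 infected
Step 4: +6 new -> 27 infected

Answer: 27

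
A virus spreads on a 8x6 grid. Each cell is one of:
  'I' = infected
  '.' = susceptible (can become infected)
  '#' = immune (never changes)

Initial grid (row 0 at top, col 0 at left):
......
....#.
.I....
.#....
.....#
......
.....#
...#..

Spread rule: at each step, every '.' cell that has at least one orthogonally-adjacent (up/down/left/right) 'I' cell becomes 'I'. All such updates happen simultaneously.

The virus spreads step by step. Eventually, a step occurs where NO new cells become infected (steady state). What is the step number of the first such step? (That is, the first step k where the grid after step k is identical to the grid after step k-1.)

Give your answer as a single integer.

Step 0 (initial): 1 infected
Step 1: +3 new -> 4 infected
Step 2: +6 new -> 10 infected
Step 3: +7 new -> 17 infected
Step 4: +7 new -> 24 infected
Step 5: +8 new -> 32 infected
Step 6: +6 new -> 38 infected
Step 7: +3 new -> 41 infected
Step 8: +1 new -> 42 infected
Step 9: +1 new -> 43 infected
Step 10: +0 new -> 43 infected

Answer: 10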